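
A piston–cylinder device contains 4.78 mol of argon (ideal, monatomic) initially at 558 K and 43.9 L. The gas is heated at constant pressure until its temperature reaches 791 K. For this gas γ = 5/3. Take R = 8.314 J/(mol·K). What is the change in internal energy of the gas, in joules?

13900 J

P₁ = nRT₁/V₁ = 4.78×8.314×558/43.9 = 505 kPa.
Isobaric: P stays 505 kPa; V/T = const ⇒ T₂ = 791 K, V₂ = 62.2 L.
For an ideal gas ΔU = nCvΔT with Cv = (3/2)R = 12.5 J/(mol·K).
ΔU = 4.78×12.5×(791−558) = 13900 J.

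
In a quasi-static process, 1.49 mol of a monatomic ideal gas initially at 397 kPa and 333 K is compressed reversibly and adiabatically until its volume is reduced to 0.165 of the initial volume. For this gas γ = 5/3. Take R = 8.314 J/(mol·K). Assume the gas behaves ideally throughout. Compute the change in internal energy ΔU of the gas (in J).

14400 J

V₁ = nRT₁/P₁ = 1.49×8.314×333/397 = 10.4 L.
Adiabatic: TV^(γ−1) = const ⇒ T₂ = 333×(6.06)^0.667 = 1110 K; PV^γ = const ⇒ P₂ = 8000 kPa.
For an ideal gas ΔU = nCvΔT with Cv = (3/2)R = 12.5 J/(mol·K).
ΔU = 1.49×12.5×(1110−333) = 14400 J.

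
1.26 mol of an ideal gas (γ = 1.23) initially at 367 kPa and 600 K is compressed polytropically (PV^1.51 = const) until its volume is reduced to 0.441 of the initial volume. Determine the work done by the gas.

V₁ = nRT₁/P₁ = 1.26×8.314×600/367 = 17.1 L.
Polytropic n=1.51: T₂ = T₁(V₁/V₂)^(n−1) = 600×(2.27)^0.51 = 911 K; P₂ = P₁(V₁/V₂)^n = 1260 kPa.
W = (P₁V₁−P₂V₂)/(n−1) = (367×17.1−1260×7.55)/0.51 = -6390 J.

-6390 J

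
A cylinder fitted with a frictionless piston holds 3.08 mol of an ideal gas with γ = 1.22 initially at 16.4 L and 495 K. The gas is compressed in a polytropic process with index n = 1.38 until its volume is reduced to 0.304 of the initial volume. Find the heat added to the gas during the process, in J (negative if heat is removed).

13900 J

P₁ = nRT₁/V₁ = 3.08×8.314×495/16.4 = 773 kPa.
Polytropic n=1.38: T₂ = T₁(V₁/V₂)^(n−1) = 495×(3.29)^0.38 = 778 K; P₂ = P₁(V₁/V₂)^n = 4000 kPa.
W = (P₁V₁−P₂V₂)/(n−1) = (773×16.4−4000×4.99)/0.38 = -19100 J.
ΔU = nCvΔT = 3.08×37.8×(778−495) = 33000 J.
Q = ΔU + W = 13900 J.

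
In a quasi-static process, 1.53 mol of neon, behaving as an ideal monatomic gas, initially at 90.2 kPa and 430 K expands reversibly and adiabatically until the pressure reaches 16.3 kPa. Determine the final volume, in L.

V₁ = nRT₁/P₁ = 1.53×8.314×430/90.2 = 60.6 L.
Adiabatic: T₂/T₁ = (P₂/P₁)^((γ−1)/γ) ⇒ T₂ = 430×(0.181)^0.400 = 217 K; V₂ = 169 L.

169 L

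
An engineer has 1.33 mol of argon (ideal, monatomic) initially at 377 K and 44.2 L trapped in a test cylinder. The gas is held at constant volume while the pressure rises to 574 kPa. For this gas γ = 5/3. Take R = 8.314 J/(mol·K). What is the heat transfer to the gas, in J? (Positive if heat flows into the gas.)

31800 J

P₁ = nRT₁/V₁ = 1.33×8.314×377/44.2 = 94.3 kPa.
Isochoric: V stays 44.2 L; P/T = const ⇒ T₂ = 2290 K, P₂ = 574 kPa.
W = 0 (no volume change).
ΔU = nCvΔT = 1.33×12.5×(2290−377) = 31800 J.
Q = ΔU = 31800 J.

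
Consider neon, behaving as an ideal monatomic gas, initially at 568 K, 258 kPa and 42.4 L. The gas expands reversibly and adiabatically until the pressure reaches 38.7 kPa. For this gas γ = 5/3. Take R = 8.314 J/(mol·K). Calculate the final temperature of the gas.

266 K

Adiabatic: T₂/T₁ = (P₂/P₁)^((γ−1)/γ) ⇒ T₂ = 568×(0.150)^0.400 = 266 K; V₂ = 132 L.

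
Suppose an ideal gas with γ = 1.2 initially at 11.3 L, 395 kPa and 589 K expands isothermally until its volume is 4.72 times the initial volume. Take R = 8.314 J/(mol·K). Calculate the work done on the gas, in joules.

-6930 J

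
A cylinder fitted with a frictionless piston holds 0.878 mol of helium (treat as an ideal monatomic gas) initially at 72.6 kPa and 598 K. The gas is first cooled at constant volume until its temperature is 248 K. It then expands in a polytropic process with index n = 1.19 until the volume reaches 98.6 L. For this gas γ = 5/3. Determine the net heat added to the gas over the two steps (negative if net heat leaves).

-3220 J

V₁ = nRT₁/P₁ = 0.878×8.314×598/72.6 = 60.1 L.
Step 1 — Isochoric: V stays 60.1 L; P/T = const ⇒ T₂ = 248 K, P₂ = 30.1 kPa.
W = 0 (no volume change).
ΔU = nCvΔT = 0.878×12.5×(248−598) = -3830 J.
Q = ΔU = -3830 J.
State after step 1: P = 30.1 kPa, V = 60.1 L, T = 248 K.
Step 2 — Polytropic n=1.19: T₂ = T₁(V₁/V₂)^(n−1) = 248×(0.610)^0.19 = 226 K; P₂ = P₁(V₁/V₂)^n = 16.7 kPa.
W = (P₁V₁−P₂V₂)/(n−1) = (30.1×60.1−16.7×98.6)/0.19 = 855 J.
ΔU = nCvΔT = 0.878×12.5×(226−248) = -244 J.
Q = ΔU + W = 611 J.
Net over both steps: W = 855 J, Q = -3220 J, ΔU = -4080 J.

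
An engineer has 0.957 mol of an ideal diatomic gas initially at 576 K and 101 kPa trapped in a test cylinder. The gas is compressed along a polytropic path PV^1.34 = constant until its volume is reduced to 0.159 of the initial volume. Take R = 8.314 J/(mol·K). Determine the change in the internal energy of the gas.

9950 J

V₁ = nRT₁/P₁ = 0.957×8.314×576/101 = 45.4 L.
Polytropic n=1.34: T₂ = T₁(V₁/V₂)^(n−1) = 576×(6.29)^0.34 = 1080 K; P₂ = P₁(V₁/V₂)^n = 1190 kPa.
For an ideal gas ΔU = nCvΔT with Cv = (5/2)R = 20.8 J/(mol·K).
ΔU = 0.957×20.8×(1080−576) = 9950 J.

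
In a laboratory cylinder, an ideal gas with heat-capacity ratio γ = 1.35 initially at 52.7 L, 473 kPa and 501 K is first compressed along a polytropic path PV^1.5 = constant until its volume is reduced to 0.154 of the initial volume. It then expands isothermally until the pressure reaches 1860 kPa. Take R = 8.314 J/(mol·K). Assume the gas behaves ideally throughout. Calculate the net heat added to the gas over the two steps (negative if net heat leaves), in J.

124000 J

n = P₁V₁/(RT₁) = 473×52.7/(8.314×501) = 5.98 mol.
Step 1 — Polytropic n=1.5: T₂ = T₁(V₁/V₂)^(n−1) = 501×(6.49)^0.50 = 1280 K; P₂ = P₁(V₁/V₂)^n = 7830 kPa.
W = (P₁V₁−P₂V₂)/(n−1) = (473×52.7−7830×8.12)/0.50 = -77200 J.
ΔU = nCvΔT = 5.98×23.8×(1280−501) = 110000 J.
Q = ΔU + W = 33100 J.
State after step 1: P = 7830 kPa, V = 8.12 L, T = 1280 K.
Step 2 — Isothermal: T stays 1280 K; PV = const ⇒ V₂ = 34.2 L, P₂ = 1860 kPa.
ΔU = 0 (ideal gas, T constant).
W = nRT ln(V₂/V₁) = 5.98×8.314×1280×ln(4.21) = 91300 J.
Q = ΔU + W = 91300 J.
Net over both steps: W = 14100 J, Q = 124000 J, ΔU = 110000 J.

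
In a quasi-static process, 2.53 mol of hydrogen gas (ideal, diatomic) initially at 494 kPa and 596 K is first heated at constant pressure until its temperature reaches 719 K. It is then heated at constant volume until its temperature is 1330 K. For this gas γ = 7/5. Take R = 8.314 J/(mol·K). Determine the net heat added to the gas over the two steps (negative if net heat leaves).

41200 J

V₁ = nRT₁/P₁ = 2.53×8.314×596/494 = 25.4 L.
Step 1 — Isobaric: P stays 494 kPa; V/T = const ⇒ T₂ = 719 K, V₂ = 30.6 L.
W = PΔV = 494×(30.6−25.4) kPa·L = 2590 J.
ΔU = nCvΔT = 2.53×20.8×(719−596) = 6470 J.
Q = ΔU + W = nCpΔT = 9060 J.
State after step 1: P = 494 kPa, V = 30.6 L, T = 719 K.
Step 2 — Isochoric: V stays 30.6 L; P/T = const ⇒ T₂ = 1330 K, P₂ = 914 kPa.
W = 0 (no volume change).
ΔU = nCvΔT = 2.53×20.8×(1330−719) = 32100 J.
Q = ΔU = 32100 J.
Net over both steps: W = 2590 J, Q = 41200 J, ΔU = 38600 J.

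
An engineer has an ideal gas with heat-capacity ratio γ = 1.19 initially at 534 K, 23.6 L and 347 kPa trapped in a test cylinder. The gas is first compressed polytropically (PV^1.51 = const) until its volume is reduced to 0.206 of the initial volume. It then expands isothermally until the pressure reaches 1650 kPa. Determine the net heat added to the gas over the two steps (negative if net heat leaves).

48600 J

n = P₁V₁/(RT₁) = 347×23.6/(8.314×534) = 1.84 mol.
Step 1 — Polytropic n=1.51: T₂ = T₁(V₁/V₂)^(n−1) = 534×(4.85)^0.51 = 1200 K; P₂ = P₁(V₁/V₂)^n = 3770 kPa.
W = (P₁V₁−P₂V₂)/(n−1) = (347×23.6−3770×4.86)/0.51 = -19900 J.
ΔU = nCvΔT = 1.84×43.8×(1200−534) = 53400 J.
Q = ΔU + W = 33500 J.
State after step 1: P = 3770 kPa, V = 4.86 L, T = 1200 K.
Step 2 — Isothermal: T stays 1200 K; PV = const ⇒ V₂ = 11.1 L, P₂ = 1650 kPa.
ΔU = 0 (ideal gas, T constant).
W = nRT ln(V₂/V₁) = 1.84×8.314×1200×ln(2.29) = 15100 J.
Q = ΔU + W = 15100 J.
Net over both steps: W = -4740 J, Q = 48600 J, ΔU = 53400 J.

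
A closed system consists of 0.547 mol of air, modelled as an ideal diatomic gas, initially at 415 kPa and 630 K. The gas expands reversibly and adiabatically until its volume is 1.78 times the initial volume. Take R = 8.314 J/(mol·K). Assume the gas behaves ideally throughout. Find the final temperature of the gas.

V₁ = nRT₁/P₁ = 0.547×8.314×630/415 = 6.90 L.
Adiabatic: TV^(γ−1) = const ⇒ T₂ = 630×(0.562)^0.400 = 500 K; PV^γ = const ⇒ P₂ = 185 kPa.

500 K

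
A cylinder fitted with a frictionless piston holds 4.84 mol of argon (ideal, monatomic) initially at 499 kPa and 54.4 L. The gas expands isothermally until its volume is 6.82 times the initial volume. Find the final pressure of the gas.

T₁ = P₁V₁/(nR) = 499×54.4/(4.84×8.314) = 675 K.
Isothermal: T stays 675 K; PV = const ⇒ V₂ = 371 L, P₂ = 73.2 kPa.

73.2 kPa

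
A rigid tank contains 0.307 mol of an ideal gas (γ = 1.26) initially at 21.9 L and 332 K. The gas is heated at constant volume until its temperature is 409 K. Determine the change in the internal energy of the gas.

756 J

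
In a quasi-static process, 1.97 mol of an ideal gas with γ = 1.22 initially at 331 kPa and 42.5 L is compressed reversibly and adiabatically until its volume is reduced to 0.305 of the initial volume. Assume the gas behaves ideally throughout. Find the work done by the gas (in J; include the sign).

-19100 J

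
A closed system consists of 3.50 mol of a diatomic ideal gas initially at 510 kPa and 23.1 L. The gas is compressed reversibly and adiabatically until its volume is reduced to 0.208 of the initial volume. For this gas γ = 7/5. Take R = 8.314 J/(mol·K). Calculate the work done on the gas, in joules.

T₁ = P₁V₁/(nR) = 510×23.1/(3.50×8.314) = 405 K.
Adiabatic: TV^(γ−1) = const ⇒ T₂ = 405×(4.81)^0.400 = 759 K; PV^γ = const ⇒ P₂ = 4590 kPa.
ΔU = nCvΔT = 3.50×20.8×(759−405) = 25700 J.
Q = 0 for an adiabatic process, so W = −ΔU = -25700 J.
Work done on the gas = −W_by = 25700 J.

25700 J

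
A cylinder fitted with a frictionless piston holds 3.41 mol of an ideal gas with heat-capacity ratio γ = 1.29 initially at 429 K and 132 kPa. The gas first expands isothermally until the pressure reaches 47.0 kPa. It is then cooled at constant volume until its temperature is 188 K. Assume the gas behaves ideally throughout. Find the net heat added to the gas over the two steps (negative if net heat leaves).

V₁ = nRT₁/P₁ = 3.41×8.314×429/132 = 92.1 L.
Step 1 — Isothermal: T stays 429 K; PV = const ⇒ V₂ = 259 L, P₂ = 47.0 kPa.
ΔU = 0 (ideal gas, T constant).
W = nRT ln(V₂/V₁) = 3.41×8.314×429×ln(2.81) = 12600 J.
Q = ΔU + W = 12600 J.
State after step 1: P = 47.0 kPa, V = 259 L, T = 429 K.
Step 2 — Isochoric: V stays 259 L; P/T = const ⇒ T₂ = 188 K, P₂ = 20.6 kPa.
W = 0 (no volume change).
ΔU = nCvΔT = 3.41×28.7×(188−429) = -23600 J.
Q = ΔU = -23600 J.
Net over both steps: W = 12600 J, Q = -11000 J, ΔU = -23600 J.

-11000 J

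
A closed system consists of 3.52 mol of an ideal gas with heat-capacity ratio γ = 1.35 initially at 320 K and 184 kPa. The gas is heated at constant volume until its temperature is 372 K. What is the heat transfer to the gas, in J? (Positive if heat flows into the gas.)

4350 J

V₁ = nRT₁/P₁ = 3.52×8.314×320/184 = 50.9 L.
Isochoric: V stays 50.9 L; P/T = const ⇒ T₂ = 372 K, P₂ = 214 kPa.
W = 0 (no volume change).
ΔU = nCvΔT = 3.52×23.8×(372−320) = 4350 J.
Q = ΔU = 4350 J.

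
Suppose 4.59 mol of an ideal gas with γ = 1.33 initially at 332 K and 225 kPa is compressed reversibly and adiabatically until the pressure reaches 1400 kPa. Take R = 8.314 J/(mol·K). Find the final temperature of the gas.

523 K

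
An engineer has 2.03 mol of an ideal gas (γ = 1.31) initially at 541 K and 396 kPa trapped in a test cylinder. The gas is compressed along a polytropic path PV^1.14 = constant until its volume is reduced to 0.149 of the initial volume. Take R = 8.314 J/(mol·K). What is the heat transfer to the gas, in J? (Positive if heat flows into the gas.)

-10900 J

V₁ = nRT₁/P₁ = 2.03×8.314×541/396 = 23.1 L.
Polytropic n=1.14: T₂ = T₁(V₁/V₂)^(n−1) = 541×(6.71)^0.14 = 706 K; P₂ = P₁(V₁/V₂)^n = 3470 kPa.
W = (P₁V₁−P₂V₂)/(n−1) = (396×23.1−3470×3.44)/0.14 = -19900 J.
ΔU = nCvΔT = 2.03×26.8×(706−541) = 9000 J.
Q = ΔU + W = -10900 J.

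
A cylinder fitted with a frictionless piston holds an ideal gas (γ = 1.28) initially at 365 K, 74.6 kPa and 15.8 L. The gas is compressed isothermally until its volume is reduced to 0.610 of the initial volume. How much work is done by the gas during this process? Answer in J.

-583 J

n = P₁V₁/(RT₁) = 74.6×15.8/(8.314×365) = 0.388 mol.
Isothermal: T stays 365 K; PV = const ⇒ V₂ = 9.64 L, P₂ = 122 kPa.
W = nRT ln(V₂/V₁) = 0.388×8.314×365×ln(0.610) = -583 J.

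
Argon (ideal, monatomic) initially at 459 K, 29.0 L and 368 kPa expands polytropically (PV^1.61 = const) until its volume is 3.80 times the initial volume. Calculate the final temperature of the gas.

Polytropic n=1.61: T₂ = T₁(V₁/V₂)^(n−1) = 459×(0.263)^0.61 = 203 K; P₂ = P₁(V₁/V₂)^n = 42.9 kPa.

203 K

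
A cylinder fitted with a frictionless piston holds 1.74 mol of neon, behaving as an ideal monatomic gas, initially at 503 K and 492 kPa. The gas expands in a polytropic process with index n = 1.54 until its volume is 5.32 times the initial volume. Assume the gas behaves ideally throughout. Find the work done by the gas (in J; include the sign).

8010 J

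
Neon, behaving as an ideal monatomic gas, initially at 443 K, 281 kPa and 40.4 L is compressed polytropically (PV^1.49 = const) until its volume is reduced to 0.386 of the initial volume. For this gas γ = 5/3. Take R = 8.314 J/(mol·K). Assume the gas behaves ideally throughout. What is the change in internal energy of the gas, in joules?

10100 J

n = P₁V₁/(RT₁) = 281×40.4/(8.314×443) = 3.08 mol.
Polytropic n=1.49: T₂ = T₁(V₁/V₂)^(n−1) = 443×(2.59)^0.49 = 706 K; P₂ = P₁(V₁/V₂)^n = 1160 kPa.
For an ideal gas ΔU = nCvΔT with Cv = (3/2)R = 12.5 J/(mol·K).
ΔU = 3.08×12.5×(706−443) = 10100 J.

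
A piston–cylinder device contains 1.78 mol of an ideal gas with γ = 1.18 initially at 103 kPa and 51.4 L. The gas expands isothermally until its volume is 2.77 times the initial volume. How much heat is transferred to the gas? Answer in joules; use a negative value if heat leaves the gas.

5390 J

T₁ = P₁V₁/(nR) = 103×51.4/(1.78×8.314) = 358 K.
Isothermal: T stays 358 K; PV = const ⇒ V₂ = 142 L, P₂ = 37.2 kPa.
ΔU = 0 (ideal gas, T constant).
W = nRT ln(V₂/V₁) = 1.78×8.314×358×ln(2.77) = 5390 J.
Q = ΔU + W = 5390 J.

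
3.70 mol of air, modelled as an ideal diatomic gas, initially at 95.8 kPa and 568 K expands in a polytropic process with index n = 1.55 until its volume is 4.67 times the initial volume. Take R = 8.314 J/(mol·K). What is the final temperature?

243 K

V₁ = nRT₁/P₁ = 3.70×8.314×568/95.8 = 182 L.
Polytropic n=1.55: T₂ = T₁(V₁/V₂)^(n−1) = 568×(0.214)^0.55 = 243 K; P₂ = P₁(V₁/V₂)^n = 8.79 kPa.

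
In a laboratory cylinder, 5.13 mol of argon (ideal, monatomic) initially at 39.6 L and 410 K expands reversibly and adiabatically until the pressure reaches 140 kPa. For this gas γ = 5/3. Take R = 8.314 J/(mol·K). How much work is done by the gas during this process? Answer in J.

P₁ = nRT₁/V₁ = 5.13×8.314×410/39.6 = 442 kPa.
Adiabatic: T₂/T₁ = (P₂/P₁)^((γ−1)/γ) ⇒ T₂ = 410×(0.317)^0.400 = 259 K; V₂ = 78.9 L.
ΔU = nCvΔT = 5.13×12.5×(259−410) = -9660 J.
Q = 0 for an adiabatic process, so W = −ΔU = 9660 J.

9660 J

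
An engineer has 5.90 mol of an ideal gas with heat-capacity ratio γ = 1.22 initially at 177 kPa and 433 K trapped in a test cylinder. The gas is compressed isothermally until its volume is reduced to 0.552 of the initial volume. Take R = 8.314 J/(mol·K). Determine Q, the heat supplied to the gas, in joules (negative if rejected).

-12600 J

V₁ = nRT₁/P₁ = 5.90×8.314×433/177 = 120 L.
Isothermal: T stays 433 K; PV = const ⇒ V₂ = 66.2 L, P₂ = 321 kPa.
ΔU = 0 (ideal gas, T constant).
W = nRT ln(V₂/V₁) = 5.90×8.314×433×ln(0.552) = -12600 J.
Q = ΔU + W = -12600 J.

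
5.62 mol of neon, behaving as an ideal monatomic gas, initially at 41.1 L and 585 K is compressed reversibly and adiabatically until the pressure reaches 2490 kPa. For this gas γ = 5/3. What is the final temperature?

992 K

P₁ = nRT₁/V₁ = 5.62×8.314×585/41.1 = 665 kPa.
Adiabatic: T₂/T₁ = (P₂/P₁)^((γ−1)/γ) ⇒ T₂ = 585×(3.74)^0.400 = 992 K; V₂ = 18.6 L.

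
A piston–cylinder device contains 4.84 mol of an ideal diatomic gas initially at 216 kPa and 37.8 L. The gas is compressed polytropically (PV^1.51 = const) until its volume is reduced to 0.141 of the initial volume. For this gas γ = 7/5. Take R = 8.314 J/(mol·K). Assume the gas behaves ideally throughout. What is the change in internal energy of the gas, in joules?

T₁ = P₁V₁/(nR) = 216×37.8/(4.84×8.314) = 203 K.
Polytropic n=1.51: T₂ = T₁(V₁/V₂)^(n−1) = 203×(7.09)^0.51 = 551 K; P₂ = P₁(V₁/V₂)^n = 4160 kPa.
For an ideal gas ΔU = nCvΔT with Cv = (5/2)R = 20.8 J/(mol·K).
ΔU = 4.84×20.8×(551−203) = 35000 J.

35000 J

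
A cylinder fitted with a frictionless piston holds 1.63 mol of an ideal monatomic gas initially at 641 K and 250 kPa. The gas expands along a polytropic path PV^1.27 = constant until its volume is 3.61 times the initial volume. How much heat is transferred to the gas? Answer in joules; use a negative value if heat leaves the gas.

5610 J

V₁ = nRT₁/P₁ = 1.63×8.314×641/250 = 34.7 L.
Polytropic n=1.27: T₂ = T₁(V₁/V₂)^(n−1) = 641×(0.277)^0.27 = 453 K; P₂ = P₁(V₁/V₂)^n = 49.0 kPa.
W = (P₁V₁−P₂V₂)/(n−1) = (250×34.7−49.0×125)/0.27 = 9420 J.
ΔU = nCvΔT = 1.63×12.5×(453−641) = -3820 J.
Q = ΔU + W = 5610 J.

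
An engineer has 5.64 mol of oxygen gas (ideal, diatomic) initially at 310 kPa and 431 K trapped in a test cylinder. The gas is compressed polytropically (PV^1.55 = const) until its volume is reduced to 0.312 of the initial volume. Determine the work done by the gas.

-33000 J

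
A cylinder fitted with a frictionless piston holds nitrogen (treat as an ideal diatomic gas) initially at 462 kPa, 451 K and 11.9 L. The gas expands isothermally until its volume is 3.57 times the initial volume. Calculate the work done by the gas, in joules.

7000 J

n = P₁V₁/(RT₁) = 462×11.9/(8.314×451) = 1.47 mol.
Isothermal: T stays 451 K; PV = const ⇒ V₂ = 42.5 L, P₂ = 129 kPa.
W = nRT ln(V₂/V₁) = 1.47×8.314×451×ln(3.57) = 7000 J.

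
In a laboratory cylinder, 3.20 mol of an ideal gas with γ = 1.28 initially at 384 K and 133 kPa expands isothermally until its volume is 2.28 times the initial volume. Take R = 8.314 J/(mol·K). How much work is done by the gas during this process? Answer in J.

V₁ = nRT₁/P₁ = 3.20×8.314×384/133 = 76.8 L.
Isothermal: T stays 384 K; PV = const ⇒ V₂ = 175 L, P₂ = 58.3 kPa.
W = nRT ln(V₂/V₁) = 3.20×8.314×384×ln(2.28) = 8420 J.

8420 J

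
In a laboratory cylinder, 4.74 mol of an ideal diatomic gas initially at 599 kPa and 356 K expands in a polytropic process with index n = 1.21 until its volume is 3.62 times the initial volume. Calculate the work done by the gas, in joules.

V₁ = nRT₁/P₁ = 4.74×8.314×356/599 = 23.4 L.
Polytropic n=1.21: T₂ = T₁(V₁/V₂)^(n−1) = 356×(0.276)^0.21 = 272 K; P₂ = P₁(V₁/V₂)^n = 126 kPa.
W = (P₁V₁−P₂V₂)/(n−1) = (599×23.4−126×84.8)/0.21 = 15800 J.

15800 J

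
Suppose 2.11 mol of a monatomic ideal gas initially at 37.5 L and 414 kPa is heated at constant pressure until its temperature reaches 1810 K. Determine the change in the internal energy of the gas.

24300 J

T₁ = P₁V₁/(nR) = 414×37.5/(2.11×8.314) = 885 K.
Isobaric: P stays 414 kPa; V/T = const ⇒ T₂ = 1810 K, V₂ = 76.7 L.
For an ideal gas ΔU = nCvΔT with Cv = (3/2)R = 12.5 J/(mol·K).
ΔU = 2.11×12.5×(1810−885) = 24300 J.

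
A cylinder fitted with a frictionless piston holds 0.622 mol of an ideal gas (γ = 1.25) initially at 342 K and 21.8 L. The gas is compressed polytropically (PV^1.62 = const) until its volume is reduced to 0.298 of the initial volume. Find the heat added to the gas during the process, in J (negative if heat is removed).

P₁ = nRT₁/V₁ = 0.622×8.314×342/21.8 = 81.1 kPa.
Polytropic n=1.62: T₂ = T₁(V₁/V₂)^(n−1) = 342×(3.36)^0.62 = 724 K; P₂ = P₁(V₁/V₂)^n = 577 kPa.
W = (P₁V₁−P₂V₂)/(n−1) = (81.1×21.8−577×6.50)/0.62 = -3190 J.
ΔU = nCvΔT = 0.622×33.3×(724−342) = 7910 J.
Q = ΔU + W = 4720 J.

4720 J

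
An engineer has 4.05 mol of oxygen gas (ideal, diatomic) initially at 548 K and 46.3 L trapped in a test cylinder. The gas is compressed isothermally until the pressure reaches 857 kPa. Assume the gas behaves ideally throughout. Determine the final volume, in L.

21.5 L

P₁ = nRT₁/V₁ = 4.05×8.314×548/46.3 = 399 kPa.
Isothermal: T stays 548 K; PV = const ⇒ V₂ = 21.5 L, P₂ = 857 kPa.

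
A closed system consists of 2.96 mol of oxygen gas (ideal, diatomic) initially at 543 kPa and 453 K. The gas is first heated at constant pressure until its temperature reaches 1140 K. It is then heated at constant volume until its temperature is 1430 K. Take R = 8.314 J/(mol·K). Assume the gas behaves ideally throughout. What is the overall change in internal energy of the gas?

V₁ = nRT₁/P₁ = 2.96×8.314×453/543 = 20.5 L.
Step 1 — Isobaric: P stays 543 kPa; V/T = const ⇒ T₂ = 1140 K, V₂ = 51.7 L.
W = PΔV = 543×(51.7−20.5) kPa·L = 16900 J.
ΔU = nCvΔT = 2.96×20.8×(1140−453) = 42300 J.
Q = ΔU + W = nCpΔT = 59200 J.
State after step 1: P = 543 kPa, V = 51.7 L, T = 1140 K.
Step 2 — Isochoric: V stays 51.7 L; P/T = const ⇒ T₂ = 1430 K, P₂ = 681 kPa.
W = 0 (no volume change).
ΔU = nCvΔT = 2.96×20.8×(1430−1140) = 17800 J.
Q = ΔU = 17800 J.
Net over both steps: W = 16900 J, Q = 77000 J, ΔU = 60100 J.

60100 J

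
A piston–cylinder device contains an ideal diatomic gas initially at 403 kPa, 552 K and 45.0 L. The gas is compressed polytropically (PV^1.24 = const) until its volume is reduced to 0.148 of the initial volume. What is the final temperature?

873 K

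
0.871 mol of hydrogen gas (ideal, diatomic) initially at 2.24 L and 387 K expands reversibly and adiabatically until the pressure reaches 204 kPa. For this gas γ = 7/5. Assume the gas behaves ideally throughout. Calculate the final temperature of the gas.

P₁ = nRT₁/V₁ = 0.871×8.314×387/2.24 = 1250 kPa.
Adiabatic: T₂/T₁ = (P₂/P₁)^((γ−1)/γ) ⇒ T₂ = 387×(0.163)^0.286 = 230 K; V₂ = 8.18 L.

230 K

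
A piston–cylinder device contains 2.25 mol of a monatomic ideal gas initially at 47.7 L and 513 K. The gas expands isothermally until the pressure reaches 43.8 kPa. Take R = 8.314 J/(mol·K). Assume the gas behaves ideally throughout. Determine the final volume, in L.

P₁ = nRT₁/V₁ = 2.25×8.314×513/47.7 = 201 kPa.
Isothermal: T stays 513 K; PV = const ⇒ V₂ = 219 L, P₂ = 43.8 kPa.

219 L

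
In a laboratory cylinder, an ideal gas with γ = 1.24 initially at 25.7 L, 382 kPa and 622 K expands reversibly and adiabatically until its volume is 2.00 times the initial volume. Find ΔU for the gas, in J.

-6270 J

n = P₁V₁/(RT₁) = 382×25.7/(8.314×622) = 1.90 mol.
Adiabatic: TV^(γ−1) = const ⇒ T₂ = 622×(0.500)^0.240 = 527 K; PV^γ = const ⇒ P₂ = 162 kPa.
For an ideal gas ΔU = nCvΔT with Cv = R/(γ−1) = 34.6 J/(mol·K).
ΔU = 1.90×34.6×(527−622) = -6270 J.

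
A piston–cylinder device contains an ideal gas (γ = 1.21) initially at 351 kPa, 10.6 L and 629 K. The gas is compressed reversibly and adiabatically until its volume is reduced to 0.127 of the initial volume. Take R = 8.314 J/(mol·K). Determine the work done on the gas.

9610 J

n = P₁V₁/(RT₁) = 351×10.6/(8.314×629) = 0.711 mol.
Adiabatic: TV^(γ−1) = const ⇒ T₂ = 629×(7.87)^0.210 = 970 K; PV^γ = const ⇒ P₂ = 4260 kPa.
ΔU = nCvΔT = 0.711×39.6×(970−629) = 9610 J.
Q = 0 for an adiabatic process, so W = −ΔU = -9610 J.
Work done on the gas = −W_by = 9610 J.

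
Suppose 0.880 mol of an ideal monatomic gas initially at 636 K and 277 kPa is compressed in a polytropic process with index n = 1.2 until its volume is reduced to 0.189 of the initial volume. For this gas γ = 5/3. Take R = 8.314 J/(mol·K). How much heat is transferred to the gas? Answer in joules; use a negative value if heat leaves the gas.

-6440 J

V₁ = nRT₁/P₁ = 0.880×8.314×636/277 = 16.8 L.
Polytropic n=1.2: T₂ = T₁(V₁/V₂)^(n−1) = 636×(5.29)^0.20 = 887 K; P₂ = P₁(V₁/V₂)^n = 2050 kPa.
W = (P₁V₁−P₂V₂)/(n−1) = (277×16.8−2050×3.17)/0.20 = -9200 J.
ΔU = nCvΔT = 0.880×12.5×(887−636) = 2760 J.
Q = ΔU + W = -6440 J.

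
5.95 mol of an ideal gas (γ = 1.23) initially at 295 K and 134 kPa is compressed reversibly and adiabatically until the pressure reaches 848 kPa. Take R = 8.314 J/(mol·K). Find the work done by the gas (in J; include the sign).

V₁ = nRT₁/P₁ = 5.95×8.314×295/134 = 109 L.
Adiabatic: T₂/T₁ = (P₂/P₁)^((γ−1)/γ) ⇒ T₂ = 295×(6.33)^0.187 = 417 K; V₂ = 24.3 L.
ΔU = nCvΔT = 5.95×36.1×(417−295) = 26100 J.
Q = 0 for an adiabatic process, so W = −ΔU = -26100 J.

-26100 J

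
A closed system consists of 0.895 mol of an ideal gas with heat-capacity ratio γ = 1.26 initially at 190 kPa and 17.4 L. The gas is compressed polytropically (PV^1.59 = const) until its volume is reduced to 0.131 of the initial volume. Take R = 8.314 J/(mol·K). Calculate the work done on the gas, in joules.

T₁ = P₁V₁/(nR) = 190×17.4/(0.895×8.314) = 444 K.
Polytropic n=1.59: T₂ = T₁(V₁/V₂)^(n−1) = 444×(7.63)^0.59 = 1470 K; P₂ = P₁(V₁/V₂)^n = 4810 kPa.
W = (P₁V₁−P₂V₂)/(n−1) = (190×17.4−4810×2.28)/0.59 = -13000 J.
Work done on the gas = −W_by = 13000 J.

13000 J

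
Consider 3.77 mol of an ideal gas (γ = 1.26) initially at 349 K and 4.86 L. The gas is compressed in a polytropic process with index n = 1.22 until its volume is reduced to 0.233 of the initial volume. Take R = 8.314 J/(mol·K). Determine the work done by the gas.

P₁ = nRT₁/V₁ = 3.77×8.314×349/4.86 = 2250 kPa.
Polytropic n=1.22: T₂ = T₁(V₁/V₂)^(n−1) = 349×(4.29)^0.22 = 481 K; P₂ = P₁(V₁/V₂)^n = 13300 kPa.
W = (P₁V₁−P₂V₂)/(n−1) = (2250×4.86−13300×1.13)/0.22 = -18800 J.

-18800 J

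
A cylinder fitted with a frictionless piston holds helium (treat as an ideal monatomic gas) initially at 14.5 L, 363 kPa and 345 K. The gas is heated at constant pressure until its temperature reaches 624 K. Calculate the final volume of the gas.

26.2 L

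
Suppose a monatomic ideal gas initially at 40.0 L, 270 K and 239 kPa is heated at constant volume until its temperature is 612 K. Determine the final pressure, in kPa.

Isochoric: V stays 40.0 L; P/T = const ⇒ T₂ = 612 K, P₂ = 542 kPa.

542 kPa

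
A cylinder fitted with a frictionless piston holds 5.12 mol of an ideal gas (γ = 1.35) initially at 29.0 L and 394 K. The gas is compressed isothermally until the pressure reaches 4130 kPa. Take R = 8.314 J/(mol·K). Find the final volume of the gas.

P₁ = nRT₁/V₁ = 5.12×8.314×394/29.0 = 578 kPa.
Isothermal: T stays 394 K; PV = const ⇒ V₂ = 4.06 L, P₂ = 4130 kPa.

4.06 L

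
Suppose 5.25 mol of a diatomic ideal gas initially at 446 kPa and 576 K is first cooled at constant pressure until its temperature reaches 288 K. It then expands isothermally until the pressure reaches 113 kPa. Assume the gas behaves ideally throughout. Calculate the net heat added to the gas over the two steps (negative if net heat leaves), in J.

-26700 J

V₁ = nRT₁/P₁ = 5.25×8.314×576/446 = 56.4 L.
Step 1 — Isobaric: P stays 446 kPa; V/T = const ⇒ T₂ = 288 K, V₂ = 28.2 L.
W = PΔV = 446×(28.2−56.4) kPa·L = -12600 J.
ΔU = nCvΔT = 5.25×20.8×(288−576) = -31400 J.
Q = ΔU + W = nCpΔT = -44000 J.
State after step 1: P = 446 kPa, V = 28.2 L, T = 288 K.
Step 2 — Isothermal: T stays 288 K; PV = const ⇒ V₂ = 111 L, P₂ = 113 kPa.
ΔU = 0 (ideal gas, T constant).
W = nRT ln(V₂/V₁) = 5.25×8.314×288×ln(3.95) = 17300 J.
Q = ΔU + W = 17300 J.
Net over both steps: W = 4690 J, Q = -26700 J, ΔU = -31400 J.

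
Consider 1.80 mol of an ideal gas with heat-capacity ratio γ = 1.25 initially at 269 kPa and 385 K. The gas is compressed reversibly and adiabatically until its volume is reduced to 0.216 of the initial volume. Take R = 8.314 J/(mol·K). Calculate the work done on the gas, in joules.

V₁ = nRT₁/P₁ = 1.80×8.314×385/269 = 21.4 L.
Adiabatic: TV^(γ−1) = const ⇒ T₂ = 385×(4.63)^0.250 = 565 K; PV^γ = const ⇒ P₂ = 1830 kPa.
ΔU = nCvΔT = 1.80×33.3×(565−385) = 10800 J.
Q = 0 for an adiabatic process, so W = −ΔU = -10800 J.
Work done on the gas = −W_by = 10800 J.

10800 J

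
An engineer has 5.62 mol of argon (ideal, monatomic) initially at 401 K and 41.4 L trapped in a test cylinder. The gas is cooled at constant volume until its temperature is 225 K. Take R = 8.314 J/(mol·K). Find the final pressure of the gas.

254 kPa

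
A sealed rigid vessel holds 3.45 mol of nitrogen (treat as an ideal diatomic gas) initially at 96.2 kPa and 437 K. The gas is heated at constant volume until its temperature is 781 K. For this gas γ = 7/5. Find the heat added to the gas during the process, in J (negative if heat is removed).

V₁ = nRT₁/P₁ = 3.45×8.314×437/96.2 = 130 L.
Isochoric: V stays 130 L; P/T = const ⇒ T₂ = 781 K, P₂ = 172 kPa.
W = 0 (no volume change).
ΔU = nCvΔT = 3.45×20.8×(781−437) = 24700 J.
Q = ΔU = 24700 J.

24700 J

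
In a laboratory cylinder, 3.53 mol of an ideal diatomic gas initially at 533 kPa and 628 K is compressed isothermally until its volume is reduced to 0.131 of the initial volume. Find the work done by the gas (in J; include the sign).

-37500 J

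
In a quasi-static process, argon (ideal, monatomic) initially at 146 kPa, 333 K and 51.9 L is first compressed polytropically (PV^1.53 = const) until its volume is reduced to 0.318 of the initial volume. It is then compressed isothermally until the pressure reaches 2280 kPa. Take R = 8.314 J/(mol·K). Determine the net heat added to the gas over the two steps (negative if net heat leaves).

n = P₁V₁/(RT₁) = 146×51.9/(8.314×333) = 2.74 mol.
Step 1 — Polytropic n=1.53: T₂ = T₁(V₁/V₂)^(n−1) = 333×(3.14)^0.53 = 611 K; P₂ = P₁(V₁/V₂)^n = 843 kPa.
W = (P₁V₁−P₂V₂)/(n−1) = (146×51.9−843×16.5)/0.53 = -11900 J.
ΔU = nCvΔT = 2.74×12.5×(611−333) = 9490 J.
Q = ΔU + W = -2450 J.
State after step 1: P = 843 kPa, V = 16.5 L, T = 611 K.
Step 2 — Isothermal: T stays 611 K; PV = const ⇒ V₂ = 6.10 L, P₂ = 2280 kPa.
ΔU = 0 (ideal gas, T constant).
W = nRT ln(V₂/V₁) = 2.74×8.314×611×ln(0.370) = -13800 J.
Q = ΔU + W = -13800 J.
Net over both steps: W = -25800 J, Q = -16300 J, ΔU = 9490 J.

-16300 J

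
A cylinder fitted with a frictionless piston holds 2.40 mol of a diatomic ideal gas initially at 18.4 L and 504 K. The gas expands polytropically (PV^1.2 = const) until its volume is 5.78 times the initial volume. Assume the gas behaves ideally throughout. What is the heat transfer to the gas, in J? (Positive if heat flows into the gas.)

7440 J

P₁ = nRT₁/V₁ = 2.40×8.314×504/18.4 = 547 kPa.
Polytropic n=1.2: T₂ = T₁(V₁/V₂)^(n−1) = 504×(0.173)^0.20 = 355 K; P₂ = P₁(V₁/V₂)^n = 66.6 kPa.
W = (P₁V₁−P₂V₂)/(n−1) = (547×18.4−66.6×106)/0.20 = 14900 J.
ΔU = nCvΔT = 2.40×20.8×(355−504) = -7440 J.
Q = ΔU + W = 7440 J.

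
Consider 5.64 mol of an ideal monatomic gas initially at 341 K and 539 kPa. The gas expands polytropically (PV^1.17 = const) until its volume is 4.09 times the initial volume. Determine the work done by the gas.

20000 J

V₁ = nRT₁/P₁ = 5.64×8.314×341/539 = 29.7 L.
Polytropic n=1.17: T₂ = T₁(V₁/V₂)^(n−1) = 341×(0.244)^0.17 = 268 K; P₂ = P₁(V₁/V₂)^n = 104 kPa.
W = (P₁V₁−P₂V₂)/(n−1) = (539×29.7−104×121)/0.17 = 20000 J.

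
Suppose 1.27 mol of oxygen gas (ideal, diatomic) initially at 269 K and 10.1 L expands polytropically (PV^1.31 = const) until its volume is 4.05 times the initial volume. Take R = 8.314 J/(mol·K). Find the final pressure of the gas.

45.0 kPa

P₁ = nRT₁/V₁ = 1.27×8.314×269/10.1 = 281 kPa.
Polytropic n=1.31: T₂ = T₁(V₁/V₂)^(n−1) = 269×(0.247)^0.31 = 174 K; P₂ = P₁(V₁/V₂)^n = 45.0 kPa.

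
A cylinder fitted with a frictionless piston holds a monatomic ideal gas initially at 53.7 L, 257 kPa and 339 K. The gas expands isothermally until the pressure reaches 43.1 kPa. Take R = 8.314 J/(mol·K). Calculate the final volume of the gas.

Isothermal: T stays 339 K; PV = const ⇒ V₂ = 320 L, P₂ = 43.1 kPa.

320 L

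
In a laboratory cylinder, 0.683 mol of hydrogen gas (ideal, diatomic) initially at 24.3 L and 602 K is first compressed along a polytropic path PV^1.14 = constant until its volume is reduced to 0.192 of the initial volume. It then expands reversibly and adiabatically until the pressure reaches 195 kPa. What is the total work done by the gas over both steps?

P₁ = nRT₁/V₁ = 0.683×8.314×602/24.3 = 141 kPa.
Step 1 — Polytropic n=1.14: T₂ = T₁(V₁/V₂)^(n−1) = 602×(5.21)^0.14 = 758 K; P₂ = P₁(V₁/V₂)^n = 923 kPa.
W = (P₁V₁−P₂V₂)/(n−1) = (141×24.3−923×4.67)/0.14 = -6350 J.
ΔU = nCvΔT = 0.683×20.8×(758−602) = 2220 J.
Q = ΔU + W = -4130 J.
State after step 1: P = 923 kPa, V = 4.67 L, T = 758 K.
Step 2 — Adiabatic: T₂/T₁ = (P₂/P₁)^((γ−1)/γ) ⇒ T₂ = 758×(0.211)^0.286 = 486 K; V₂ = 14.2 L.
ΔU = nCvΔT = 0.683×20.8×(486−758) = -3860 J.
Q = 0 for an adiabatic process, so W = −ΔU = 3860 J.
Net over both steps: W = -2480 J, Q = -4130 J, ΔU = -1640 J.

-2480 J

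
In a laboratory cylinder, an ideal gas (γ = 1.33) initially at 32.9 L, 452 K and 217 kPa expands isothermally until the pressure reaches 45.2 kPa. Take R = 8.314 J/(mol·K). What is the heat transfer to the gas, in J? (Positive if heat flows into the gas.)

11200 J

n = P₁V₁/(RT₁) = 217×32.9/(8.314×452) = 1.90 mol.
Isothermal: T stays 452 K; PV = const ⇒ V₂ = 158 L, P₂ = 45.2 kPa.
ΔU = 0 (ideal gas, T constant).
W = nRT ln(V₂/V₁) = 1.90×8.314×452×ln(4.80) = 11200 J.
Q = ΔU + W = 11200 J.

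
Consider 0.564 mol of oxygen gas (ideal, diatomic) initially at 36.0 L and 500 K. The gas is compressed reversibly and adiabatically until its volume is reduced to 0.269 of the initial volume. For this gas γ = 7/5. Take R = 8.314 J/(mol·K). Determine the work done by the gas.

-4050 J

P₁ = nRT₁/V₁ = 0.564×8.314×500/36.0 = 65.1 kPa.
Adiabatic: TV^(γ−1) = const ⇒ T₂ = 500×(3.72)^0.400 = 845 K; PV^γ = const ⇒ P₂ = 409 kPa.
ΔU = nCvΔT = 0.564×20.8×(845−500) = 4050 J.
Q = 0 for an adiabatic process, so W = −ΔU = -4050 J.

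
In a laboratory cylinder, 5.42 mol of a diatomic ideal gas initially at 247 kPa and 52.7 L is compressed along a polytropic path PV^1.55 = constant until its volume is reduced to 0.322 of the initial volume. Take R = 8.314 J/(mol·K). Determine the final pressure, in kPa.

T₁ = P₁V₁/(nR) = 247×52.7/(5.42×8.314) = 289 K.
Polytropic n=1.55: T₂ = T₁(V₁/V₂)^(n−1) = 289×(3.11)^0.55 = 539 K; P₂ = P₁(V₁/V₂)^n = 1430 kPa.

1430 kPa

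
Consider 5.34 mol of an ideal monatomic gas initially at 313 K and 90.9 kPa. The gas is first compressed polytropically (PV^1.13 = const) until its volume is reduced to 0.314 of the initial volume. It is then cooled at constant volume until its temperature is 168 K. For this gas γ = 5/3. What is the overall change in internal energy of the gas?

-9660 J

V₁ = nRT₁/P₁ = 5.34×8.314×313/90.9 = 153 L.
Step 1 — Polytropic n=1.13: T₂ = T₁(V₁/V₂)^(n−1) = 313×(3.18)^0.13 = 364 K; P₂ = P₁(V₁/V₂)^n = 337 kPa.
W = (P₁V₁−P₂V₂)/(n−1) = (90.9×153−337×48.0)/0.13 = -17400 J.
ΔU = nCvΔT = 5.34×12.5×(364−313) = 3390 J.
Q = ΔU + W = -14000 J.
State after step 1: P = 337 kPa, V = 48.0 L, T = 364 K.
Step 2 — Isochoric: V stays 48.0 L; P/T = const ⇒ T₂ = 168 K, P₂ = 155 kPa.
W = 0 (no volume change).
ΔU = nCvΔT = 5.34×12.5×(168−364) = -13000 J.
Q = ΔU = -13000 J.
Net over both steps: W = -17400 J, Q = -27000 J, ΔU = -9660 J.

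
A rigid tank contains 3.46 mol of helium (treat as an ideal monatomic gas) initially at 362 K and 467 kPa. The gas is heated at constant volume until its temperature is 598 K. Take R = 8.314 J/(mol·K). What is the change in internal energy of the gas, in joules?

10200 J

V₁ = nRT₁/P₁ = 3.46×8.314×362/467 = 22.3 L.
Isochoric: V stays 22.3 L; P/T = const ⇒ T₂ = 598 K, P₂ = 771 kPa.
For an ideal gas ΔU = nCvΔT with Cv = (3/2)R = 12.5 J/(mol·K).
ΔU = 3.46×12.5×(598−362) = 10200 J.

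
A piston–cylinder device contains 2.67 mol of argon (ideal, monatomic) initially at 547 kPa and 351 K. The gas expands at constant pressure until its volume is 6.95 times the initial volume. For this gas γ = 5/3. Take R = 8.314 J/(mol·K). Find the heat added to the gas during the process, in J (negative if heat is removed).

116000 J

V₁ = nRT₁/P₁ = 2.67×8.314×351/547 = 14.2 L.
Isobaric: P stays 547 kPa; V/T = const ⇒ T₂ = 2440 K, V₂ = 99.0 L.
W = PΔV = 547×(99.0−14.2) kPa·L = 46400 J.
ΔU = nCvΔT = 2.67×12.5×(2440−351) = 69500 J.
Q = ΔU + W = nCpΔT = 116000 J.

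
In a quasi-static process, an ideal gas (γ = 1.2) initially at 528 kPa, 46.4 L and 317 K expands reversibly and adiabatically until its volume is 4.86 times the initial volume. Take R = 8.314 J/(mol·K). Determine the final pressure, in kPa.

79.2 kPa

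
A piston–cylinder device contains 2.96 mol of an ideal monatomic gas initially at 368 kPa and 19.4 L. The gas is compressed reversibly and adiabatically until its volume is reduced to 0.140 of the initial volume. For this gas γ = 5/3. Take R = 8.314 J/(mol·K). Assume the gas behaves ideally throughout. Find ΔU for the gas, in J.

29000 J

T₁ = P₁V₁/(nR) = 368×19.4/(2.96×8.314) = 290 K.
Adiabatic: TV^(γ−1) = const ⇒ T₂ = 290×(7.14)^0.667 = 1080 K; PV^γ = const ⇒ P₂ = 9750 kPa.
For an ideal gas ΔU = nCvΔT with Cv = (3/2)R = 12.5 J/(mol·K).
ΔU = 2.96×12.5×(1080−290) = 29000 J.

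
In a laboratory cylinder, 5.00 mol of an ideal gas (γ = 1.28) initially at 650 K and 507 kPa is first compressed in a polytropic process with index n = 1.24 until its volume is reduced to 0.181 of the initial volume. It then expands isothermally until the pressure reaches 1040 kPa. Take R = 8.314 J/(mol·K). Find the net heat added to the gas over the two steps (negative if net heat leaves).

48900 J

V₁ = nRT₁/P₁ = 5.00×8.314×650/507 = 53.3 L.
Step 1 — Polytropic n=1.24: T₂ = T₁(V₁/V₂)^(n−1) = 650×(5.52)^0.24 = 980 K; P₂ = P₁(V₁/V₂)^n = 4220 kPa.
W = (P₁V₁−P₂V₂)/(n−1) = (507×53.3−4220×9.65)/0.24 = -57100 J.
ΔU = nCvΔT = 5.00×29.7×(980−650) = 48900 J.
Q = ΔU + W = -8160 J.
State after step 1: P = 4220 kPa, V = 9.65 L, T = 980 K.
Step 2 — Isothermal: T stays 980 K; PV = const ⇒ V₂ = 39.2 L, P₂ = 1040 kPa.
ΔU = 0 (ideal gas, T constant).
W = nRT ln(V₂/V₁) = 5.00×8.314×980×ln(4.06) = 57100 J.
Q = ΔU + W = 57100 J.
Net over both steps: W = -43.0 J, Q = 48900 J, ΔU = 48900 J.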